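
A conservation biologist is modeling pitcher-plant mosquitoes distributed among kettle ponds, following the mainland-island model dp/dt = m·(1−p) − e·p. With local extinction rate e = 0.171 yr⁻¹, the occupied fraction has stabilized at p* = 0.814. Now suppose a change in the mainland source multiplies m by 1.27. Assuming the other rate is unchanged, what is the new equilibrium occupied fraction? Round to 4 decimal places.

Balance m(1−p*) = e·p* gives m = e·p*/(1−p*) = 0.171×0.81400/0.18600 = 0.74835.
New p* = m/(m+e) = 0.95040/(0.95040+0.17100) = 0.84751.

0.8475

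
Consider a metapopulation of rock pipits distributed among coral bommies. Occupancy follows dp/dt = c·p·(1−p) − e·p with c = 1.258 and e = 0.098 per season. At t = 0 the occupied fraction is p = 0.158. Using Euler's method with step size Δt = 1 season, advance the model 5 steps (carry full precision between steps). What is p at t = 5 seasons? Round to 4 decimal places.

0.9218

Update rule: p ← p + [c·p·(1−p) − e·p]·Δt with Δt = 1.
  1  |  dp/dt·Δt = +0.151875  |  p_1 = 0.309875
  2  |  dp/dt·Δt = +0.238659  |  p_2 = 0.548534
  3  |  dp/dt·Δt = +0.257780  |  p_3 = 0.806314
  4  |  dp/dt·Δt = +0.117445  |  p_4 = 0.923759
  5  |  dp/dt·Δt = -0.001930  |  p_5 = 0.921829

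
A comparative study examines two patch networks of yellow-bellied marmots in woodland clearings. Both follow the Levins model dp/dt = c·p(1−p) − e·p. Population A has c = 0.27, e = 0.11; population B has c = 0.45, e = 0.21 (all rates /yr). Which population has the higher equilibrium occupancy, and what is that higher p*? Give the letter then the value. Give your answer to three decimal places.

A, 0.593

A: p*_A = 1 − 0.11/0.27 = 0.5926.
B: p*_B = 1 − 0.21/0.45 = 0.5333.
A is higher at 0.5926.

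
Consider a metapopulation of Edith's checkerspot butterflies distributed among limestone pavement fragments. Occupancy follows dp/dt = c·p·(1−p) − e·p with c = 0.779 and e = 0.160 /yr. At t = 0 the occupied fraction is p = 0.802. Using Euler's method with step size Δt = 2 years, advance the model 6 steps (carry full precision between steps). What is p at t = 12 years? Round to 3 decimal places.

Update rule: p ← p + [c·p·(1−p) − e·p]·Δt with Δt = 2.
p: 0.80200 → 0.79276  (Δp = -0.00924)
p: 0.79276 → 0.79504  (Δp = +0.00228)
p: 0.79504 → 0.79450  (Δp = -0.00054)
p: 0.79450 → 0.79463  (Δp = +0.00013)
p: 0.79463 → 0.79460  (Δp = -0.00003)
p: 0.79460 → 0.79461  (Δp = +0.00001)

0.795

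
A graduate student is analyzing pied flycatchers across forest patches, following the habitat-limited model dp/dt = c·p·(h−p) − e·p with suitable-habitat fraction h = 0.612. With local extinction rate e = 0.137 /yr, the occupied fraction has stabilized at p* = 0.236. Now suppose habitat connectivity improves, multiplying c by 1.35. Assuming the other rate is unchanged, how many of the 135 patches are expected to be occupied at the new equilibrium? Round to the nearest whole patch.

45

Balance c(h−p*) = e gives c = e/(0.612 − 0.23600) = 0.137/0.37600 = 0.36436.
New p* = 0.612 − e/c = 0.612 − 0.13700/0.49189 = 0.33348.
Expected occupied = 135 × 0.33348 = 45.02 ≈ 45.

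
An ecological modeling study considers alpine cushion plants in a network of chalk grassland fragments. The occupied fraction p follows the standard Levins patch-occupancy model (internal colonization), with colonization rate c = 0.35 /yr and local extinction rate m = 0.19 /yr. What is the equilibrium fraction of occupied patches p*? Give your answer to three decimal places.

0.457

Setting dp/dt = 0 and dividing through by p* gives c·(1−p*) = m.
So p* = 1 − m/c = 1 − 0.19/0.35 = 1 − 0.5429 = 0.4571.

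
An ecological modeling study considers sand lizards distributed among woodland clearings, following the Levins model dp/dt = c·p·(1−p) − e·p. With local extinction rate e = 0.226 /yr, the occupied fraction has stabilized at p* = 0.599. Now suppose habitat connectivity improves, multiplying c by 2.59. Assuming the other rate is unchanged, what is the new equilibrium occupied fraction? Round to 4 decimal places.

Balance c(1−p*) = e gives c = e/(1 − 0.59900) = 0.226/0.40100 = 0.56359.
New p* = 1 − e/c = 1 − 0.22600/1.45970 = 0.84517.

0.8452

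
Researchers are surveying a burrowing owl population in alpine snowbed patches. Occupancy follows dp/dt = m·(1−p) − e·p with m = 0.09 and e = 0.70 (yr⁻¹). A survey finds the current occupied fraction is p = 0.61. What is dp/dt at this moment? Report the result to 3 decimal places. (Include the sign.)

Colonization term: m·(1−p) = 0.09×0.3900 = 0.03510.
Extinction term: e·p = 0.42700.
dp/dt = 0.03510 − 0.42700 = -0.39190.

-0.392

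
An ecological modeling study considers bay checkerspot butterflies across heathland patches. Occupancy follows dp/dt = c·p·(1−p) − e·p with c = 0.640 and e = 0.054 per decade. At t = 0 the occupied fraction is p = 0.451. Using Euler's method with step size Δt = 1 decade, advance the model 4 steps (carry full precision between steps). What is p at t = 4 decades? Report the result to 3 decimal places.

Update rule: p ← p + [c·p·(1−p) − e·p]·Δt with Δt = 1.
t = 1: p = 0.45100 + (+0.13411) = 0.58511
t = 2: p = 0.58511 + (+0.12377) = 0.70888
t = 3: p = 0.70888 + (+0.09380) = 0.80268
t = 4: p = 0.80268 + (+0.05802) = 0.86070

0.861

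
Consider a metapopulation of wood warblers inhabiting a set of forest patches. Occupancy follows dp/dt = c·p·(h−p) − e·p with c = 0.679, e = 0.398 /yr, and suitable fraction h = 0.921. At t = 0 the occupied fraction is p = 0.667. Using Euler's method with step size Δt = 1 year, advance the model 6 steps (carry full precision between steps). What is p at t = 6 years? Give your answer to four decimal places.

Update rule: p ← p + [c·p·(h−p) − e·p]·Δt with Δt = 1.
step 1: Δp = -0.15043, p = 0.51657
step 2: Δp = -0.06374, p = 0.45283
step 3: Δp = -0.03628, p = 0.41655
step 4: Δp = -0.02311, p = 0.39344
step 5: Δp = -0.01565, p = 0.37779
step 6: Δp = -0.01102, p = 0.36677

0.3668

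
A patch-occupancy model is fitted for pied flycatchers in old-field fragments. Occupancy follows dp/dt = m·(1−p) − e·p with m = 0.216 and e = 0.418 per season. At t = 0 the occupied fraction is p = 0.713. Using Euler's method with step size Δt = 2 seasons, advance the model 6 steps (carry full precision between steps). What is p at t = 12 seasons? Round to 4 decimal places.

0.3408

Update rule: p ← p + [m·(1−p) − e·p]·Δt with Δt = 2.
p: 0.71300 → 0.24092  (Δp = -0.47208)
p: 0.24092 → 0.36743  (Δp = +0.12652)
p: 0.36743 → 0.33353  (Δp = -0.03391)
p: 0.33353 → 0.34261  (Δp = +0.00909)
p: 0.34261 → 0.34018  (Δp = -0.00244)
p: 0.34018 → 0.34083  (Δp = +0.00065)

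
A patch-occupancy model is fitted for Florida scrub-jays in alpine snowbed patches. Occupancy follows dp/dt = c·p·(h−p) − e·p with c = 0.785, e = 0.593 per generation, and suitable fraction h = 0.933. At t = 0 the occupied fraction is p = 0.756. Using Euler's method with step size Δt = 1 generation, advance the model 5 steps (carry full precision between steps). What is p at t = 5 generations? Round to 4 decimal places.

0.2486

Update rule: p ← p + [c·p·(h−p) − e·p]·Δt with Δt = 1.
  1  |  dp/dt·Δt = -0.343266  |  p_1 = 0.412734
  2  |  dp/dt·Δt = -0.076187  |  p_2 = 0.336547
  3  |  dp/dt·Δt = -0.041996  |  p_3 = 0.294551
  4  |  dp/dt·Δt = -0.027045  |  p_4 = 0.267506
  5  |  dp/dt·Δt = -0.018883  |  p_5 = 0.248624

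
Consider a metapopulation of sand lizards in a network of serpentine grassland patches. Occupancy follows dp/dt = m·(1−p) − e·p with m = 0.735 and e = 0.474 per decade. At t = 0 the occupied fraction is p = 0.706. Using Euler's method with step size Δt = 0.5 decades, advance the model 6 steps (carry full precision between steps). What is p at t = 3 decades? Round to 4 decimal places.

0.6083

Update rule: p ← p + [m·(1−p) − e·p]·Δt with Δt = 0.5.
  1  |  dp/dt·Δt = -0.059277  |  p_1 = 0.646723
  2  |  dp/dt·Δt = -0.023444  |  p_2 = 0.623279
  3  |  dp/dt·Δt = -0.009272  |  p_3 = 0.614007
  4  |  dp/dt·Δt = -0.003667  |  p_4 = 0.610340
  5  |  dp/dt·Δt = -0.001450  |  p_5 = 0.608889
  6  |  dp/dt·Δt = -0.000574  |  p_6 = 0.608316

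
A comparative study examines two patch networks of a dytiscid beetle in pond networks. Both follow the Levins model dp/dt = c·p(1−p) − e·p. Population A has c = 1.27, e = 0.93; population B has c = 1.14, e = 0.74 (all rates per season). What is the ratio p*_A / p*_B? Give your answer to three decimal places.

0.763

A: p*_A = 1 − 0.93/1.27 = 0.2677.
B: p*_B = 1 − 0.74/1.14 = 0.3509.
p*_A / p*_B = 0.2677/0.3509 = 0.7630.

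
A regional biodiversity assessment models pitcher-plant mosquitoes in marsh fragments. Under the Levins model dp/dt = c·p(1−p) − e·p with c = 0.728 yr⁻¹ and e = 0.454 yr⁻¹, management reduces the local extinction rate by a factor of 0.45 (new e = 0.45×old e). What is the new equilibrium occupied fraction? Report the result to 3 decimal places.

Before: p* = 1 − 0.454/0.728 = 0.3764.
After the change, c = 0.728, e = 0.2043, so p* = 1 − 0.2043/0.728 = 0.7194.

0.719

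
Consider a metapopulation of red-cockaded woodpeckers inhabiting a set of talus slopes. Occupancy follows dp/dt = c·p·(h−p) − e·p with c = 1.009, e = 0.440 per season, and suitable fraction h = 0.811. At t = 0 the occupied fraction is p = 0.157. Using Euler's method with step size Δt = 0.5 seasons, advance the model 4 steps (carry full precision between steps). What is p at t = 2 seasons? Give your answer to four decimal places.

0.2271

Update rule: p ← p + [c·p·(h−p) − e·p]·Δt with Δt = 0.5.
  1  |  dp/dt·Δt = +0.017261  |  p_1 = 0.174261
  2  |  dp/dt·Δt = +0.017641  |  p_2 = 0.191902
  3  |  dp/dt·Δt = +0.017719  |  p_3 = 0.209622
  4  |  dp/dt·Δt = +0.017481  |  p_4 = 0.227103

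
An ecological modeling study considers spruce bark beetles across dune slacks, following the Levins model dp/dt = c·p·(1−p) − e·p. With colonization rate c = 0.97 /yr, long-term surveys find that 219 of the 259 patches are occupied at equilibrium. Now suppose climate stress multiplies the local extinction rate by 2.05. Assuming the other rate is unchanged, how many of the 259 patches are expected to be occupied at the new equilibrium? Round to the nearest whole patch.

177

Observed p* = 219/259 = 0.84556.
Balance c(1−p*) = e gives e = 0.97×(1 − 0.84556) = 0.14981.
New p* = 1 − e/c = 1 − 0.30711/0.97000 = 0.68339.
Expected occupied = 259 × 0.68339 = 177.00 ≈ 177.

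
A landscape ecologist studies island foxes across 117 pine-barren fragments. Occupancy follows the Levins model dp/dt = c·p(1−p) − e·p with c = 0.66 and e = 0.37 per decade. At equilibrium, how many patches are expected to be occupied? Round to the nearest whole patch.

51

p* = 1 − e/c = 1 − 0.37/0.66 = 0.4394.
Expected occupied patches = N × p* = 117 × 0.4394 = 51.41 ≈ 51.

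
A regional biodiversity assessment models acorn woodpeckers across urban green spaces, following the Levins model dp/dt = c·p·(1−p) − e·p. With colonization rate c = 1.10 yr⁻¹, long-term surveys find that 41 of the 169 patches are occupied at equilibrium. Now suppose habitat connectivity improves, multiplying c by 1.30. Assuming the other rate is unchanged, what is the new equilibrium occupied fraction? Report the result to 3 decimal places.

Observed p* = 41/169 = 0.24260.
Balance c(1−p*) = e gives e = 1.10×(1 − 0.24260) = 0.83314.
New p* = 1 − e/c = 1 − 0.83314/1.43000 = 0.41738.

0.417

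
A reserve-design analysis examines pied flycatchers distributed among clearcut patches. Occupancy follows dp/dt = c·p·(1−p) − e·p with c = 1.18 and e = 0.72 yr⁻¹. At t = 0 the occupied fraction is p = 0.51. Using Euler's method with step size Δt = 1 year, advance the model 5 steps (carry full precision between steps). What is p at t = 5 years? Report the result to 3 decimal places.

Update rule: p ← p + [c·p·(1−p) − e·p]·Δt with Δt = 1.
t = 1: p = 0.51000 + (-0.07232) = 0.43768
t = 2: p = 0.43768 + (-0.02471) = 0.41297
t = 3: p = 0.41297 + (-0.01128) = 0.40169
t = 4: p = 0.40169 + (-0.00562) = 0.39607
t = 5: p = 0.39607 + (-0.00292) = 0.39315

0.393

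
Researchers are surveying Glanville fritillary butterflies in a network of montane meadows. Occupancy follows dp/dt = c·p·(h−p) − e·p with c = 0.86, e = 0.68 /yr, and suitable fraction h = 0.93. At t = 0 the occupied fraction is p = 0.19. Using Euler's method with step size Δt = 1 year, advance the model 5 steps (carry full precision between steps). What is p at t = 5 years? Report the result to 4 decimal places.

0.1616

Update rule: p ← p + [c·p·(h−p) − e·p]·Δt with Δt = 1.
step 1: Δp = -0.00828, p = 0.18172
step 2: Δp = -0.00663, p = 0.17509
step 3: Δp = -0.00539, p = 0.16970
step 4: Δp = -0.00444, p = 0.16526
step 5: Δp = -0.00369, p = 0.16157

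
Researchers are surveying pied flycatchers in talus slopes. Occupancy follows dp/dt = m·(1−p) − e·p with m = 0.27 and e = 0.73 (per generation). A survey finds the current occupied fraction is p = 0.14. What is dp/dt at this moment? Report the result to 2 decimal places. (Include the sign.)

Colonization term: m·(1−p) = 0.27×0.8600 = 0.23220.
Extinction term: e·p = 0.10220.
dp/dt = 0.23220 − 0.10220 = 0.13000.

0.13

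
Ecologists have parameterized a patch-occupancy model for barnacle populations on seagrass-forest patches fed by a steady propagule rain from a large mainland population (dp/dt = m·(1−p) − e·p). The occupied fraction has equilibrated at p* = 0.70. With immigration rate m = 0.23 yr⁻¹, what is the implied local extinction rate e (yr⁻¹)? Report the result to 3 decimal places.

At equilibrium m(1−p*) = e·p*, so e = m(1−p*)/p*.
e = 0.23 × 0.3000 / 0.70 = 0.0986.

0.099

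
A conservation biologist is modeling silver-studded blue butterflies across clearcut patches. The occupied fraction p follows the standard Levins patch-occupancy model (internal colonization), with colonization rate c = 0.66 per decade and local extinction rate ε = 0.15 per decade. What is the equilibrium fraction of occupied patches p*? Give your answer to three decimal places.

0.773

At equilibrium, colonization balances extinction: c·p*·(1−p*) = ε·p*.
So p* = 1 − ε/c = 1 − 0.15/0.66 = 1 − 0.2273 = 0.7727.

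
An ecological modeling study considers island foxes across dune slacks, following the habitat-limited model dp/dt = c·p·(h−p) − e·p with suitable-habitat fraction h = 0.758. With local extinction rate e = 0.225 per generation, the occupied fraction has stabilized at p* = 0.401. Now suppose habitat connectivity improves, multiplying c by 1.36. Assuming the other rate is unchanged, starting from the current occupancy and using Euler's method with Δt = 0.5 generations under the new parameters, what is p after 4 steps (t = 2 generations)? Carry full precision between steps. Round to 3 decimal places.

Balance c(h−p*) = e gives c = e/(0.758 − 0.40100) = 0.225/0.35700 = 0.63025.
Starting from p₀ = 0.40100; update p ← p + (dp/dt)·Δt with the new parameters.
  1  |  dp/dt·Δt = +0.016241  |  p_1 = 0.417241
  2  |  dp/dt·Δt = +0.013994  |  p_2 = 0.431235
  3  |  dp/dt·Δt = +0.011877  |  p_3 = 0.443112
  4  |  dp/dt·Δt = +0.009949  |  p_4 = 0.453061

0.453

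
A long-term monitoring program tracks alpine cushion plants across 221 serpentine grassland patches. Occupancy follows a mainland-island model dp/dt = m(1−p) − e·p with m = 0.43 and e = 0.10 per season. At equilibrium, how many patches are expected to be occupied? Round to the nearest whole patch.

p* = m/(m+e) = 0.43/0.5300 = 0.8113.
Expected occupied patches = N × p* = 221 × 0.8113 = 179.30 ≈ 179.

179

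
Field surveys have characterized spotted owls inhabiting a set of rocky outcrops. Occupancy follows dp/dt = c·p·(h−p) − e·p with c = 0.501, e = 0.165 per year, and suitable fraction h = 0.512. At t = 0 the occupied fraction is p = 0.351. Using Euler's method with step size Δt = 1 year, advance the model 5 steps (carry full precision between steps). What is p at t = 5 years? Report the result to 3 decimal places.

0.256

Update rule: p ← p + [c·p·(h−p) − e·p]·Δt with Δt = 1.
p: 0.35100 → 0.32140  (Δp = -0.02960)
p: 0.32140 → 0.29906  (Δp = -0.02234)
p: 0.29906 → 0.28162  (Δp = -0.01744)
p: 0.28162 → 0.26766  (Δp = -0.01396)
p: 0.26766 → 0.25626  (Δp = -0.01140)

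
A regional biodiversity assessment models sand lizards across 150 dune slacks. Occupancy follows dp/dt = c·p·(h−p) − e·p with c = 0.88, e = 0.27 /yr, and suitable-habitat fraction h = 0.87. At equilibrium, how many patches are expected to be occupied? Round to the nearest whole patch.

84

p* = h − e/c = 0.87 − 0.3068 = 0.5632.
Expected occupied patches = N × p* = 150 × 0.5632 = 84.48 ≈ 84.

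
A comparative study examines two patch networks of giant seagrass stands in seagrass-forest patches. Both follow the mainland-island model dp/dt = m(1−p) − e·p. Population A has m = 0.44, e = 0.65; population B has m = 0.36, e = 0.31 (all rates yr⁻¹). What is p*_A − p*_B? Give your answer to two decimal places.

A: p*_A = m/(m+e) = 0.44/1.0900 = 0.4037.
B: p*_B = 0.36/0.6700 = 0.5373.
p*_A − p*_B = 0.4037 − 0.5373 = -0.1336.

-0.13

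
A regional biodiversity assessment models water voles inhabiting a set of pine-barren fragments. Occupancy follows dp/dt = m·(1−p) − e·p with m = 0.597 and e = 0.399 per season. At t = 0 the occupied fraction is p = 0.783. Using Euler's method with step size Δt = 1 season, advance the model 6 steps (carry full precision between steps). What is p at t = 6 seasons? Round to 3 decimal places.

0.599

Update rule: p ← p + [m·(1−p) − e·p]·Δt with Δt = 1.
p: 0.78300 → 0.60013  (Δp = -0.18287)
p: 0.60013 → 0.59940  (Δp = -0.00073)
p: 0.59940 → 0.59940  (Δp = -0.00000)
p: 0.59940 → 0.59940  (Δp = -0.00000)
p: 0.59940 → 0.59940  (Δp = -0.00000)
p: 0.59940 → 0.59940  (Δp = -0.00000)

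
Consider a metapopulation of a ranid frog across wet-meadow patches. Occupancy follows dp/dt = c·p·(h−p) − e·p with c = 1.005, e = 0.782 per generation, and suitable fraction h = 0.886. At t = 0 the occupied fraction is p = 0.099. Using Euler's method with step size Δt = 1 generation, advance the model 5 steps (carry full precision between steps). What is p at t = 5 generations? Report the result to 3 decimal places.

Update rule: p ← p + [c·p·(h−p) − e·p]·Δt with Δt = 1.
step 1: Δp = +0.00088, p = 0.09988
step 2: Δp = +0.00080, p = 0.10069
step 3: Δp = +0.00073, p = 0.10142
step 4: Δp = +0.00066, p = 0.10208
step 5: Δp = +0.00060, p = 0.10267

0.103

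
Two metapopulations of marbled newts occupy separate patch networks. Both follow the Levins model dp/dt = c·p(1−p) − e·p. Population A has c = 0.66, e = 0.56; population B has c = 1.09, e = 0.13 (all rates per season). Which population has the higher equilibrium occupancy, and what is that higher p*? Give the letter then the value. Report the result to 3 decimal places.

A: p*_A = 1 − 0.56/0.66 = 0.1515.
B: p*_B = 1 − 0.13/1.09 = 0.8807.
B is higher at 0.8807.

B, 0.881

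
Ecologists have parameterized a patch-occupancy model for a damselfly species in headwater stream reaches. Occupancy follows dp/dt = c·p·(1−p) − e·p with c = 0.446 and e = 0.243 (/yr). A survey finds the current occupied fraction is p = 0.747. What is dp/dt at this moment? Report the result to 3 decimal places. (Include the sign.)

-0.097

Colonization term: c·p·(1−p) = 0.446×0.747×0.2530 = 0.08429.
Extinction term: e·p = 0.18152.
dp/dt = 0.08429 − 0.18152 = -0.09723.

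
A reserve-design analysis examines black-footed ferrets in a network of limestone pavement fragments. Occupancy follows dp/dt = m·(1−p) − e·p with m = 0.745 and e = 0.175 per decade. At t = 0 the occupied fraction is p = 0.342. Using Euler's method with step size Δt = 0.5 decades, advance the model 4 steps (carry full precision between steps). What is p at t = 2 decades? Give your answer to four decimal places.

0.7700

Update rule: p ← p + [m·(1−p) − e·p]·Δt with Δt = 0.5.
t = 0.5: p = 0.34200 + (+0.21518) = 0.55718
t = 1: p = 0.55718 + (+0.11620) = 0.67338
t = 1.5: p = 0.67338 + (+0.06275) = 0.73612
t = 2: p = 0.73612 + (+0.03388) = 0.77001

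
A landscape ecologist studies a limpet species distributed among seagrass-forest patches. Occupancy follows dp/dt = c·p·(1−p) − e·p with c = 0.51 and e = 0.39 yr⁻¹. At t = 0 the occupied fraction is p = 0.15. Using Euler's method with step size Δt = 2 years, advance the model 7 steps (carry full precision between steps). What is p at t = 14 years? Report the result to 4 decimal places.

0.2153

Update rule: p ← p + [c·p·(1−p) − e·p]·Δt with Δt = 2.
p: 0.15000 → 0.16305  (Δp = +0.01305)
p: 0.16305 → 0.17506  (Δp = +0.01201)
p: 0.17506 → 0.18582  (Δp = +0.01075)
p: 0.18582 → 0.19520  (Δp = +0.00938)
p: 0.19520 → 0.20318  (Δp = +0.00798)
p: 0.20318 → 0.20984  (Δp = +0.00666)
p: 0.20984 → 0.21528  (Δp = +0.00545)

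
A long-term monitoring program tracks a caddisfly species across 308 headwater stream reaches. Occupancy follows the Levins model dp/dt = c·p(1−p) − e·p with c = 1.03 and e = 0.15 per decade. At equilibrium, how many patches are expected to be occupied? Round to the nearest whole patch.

p* = 1 − e/c = 1 − 0.15/1.03 = 0.8544.
Expected occupied patches = N × p* = 308 × 0.8544 = 263.15 ≈ 263.

263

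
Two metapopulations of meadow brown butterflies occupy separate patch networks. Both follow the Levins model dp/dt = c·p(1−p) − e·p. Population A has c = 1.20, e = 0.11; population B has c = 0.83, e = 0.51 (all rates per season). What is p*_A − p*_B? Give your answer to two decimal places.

0.52

A: p*_A = 1 − 0.11/1.20 = 0.9083.
B: p*_B = 1 − 0.51/0.83 = 0.3855.
p*_A − p*_B = 0.9083 − 0.3855 = 0.5228.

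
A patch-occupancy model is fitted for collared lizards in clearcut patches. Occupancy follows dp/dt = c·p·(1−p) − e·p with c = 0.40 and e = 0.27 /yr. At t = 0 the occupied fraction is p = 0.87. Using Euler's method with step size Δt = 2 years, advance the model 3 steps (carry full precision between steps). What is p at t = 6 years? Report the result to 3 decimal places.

0.391

Update rule: p ← p + [c·p·(1−p) − e·p]·Δt with Δt = 2.
  1  |  dp/dt·Δt = -0.379320  |  p_1 = 0.490680
  2  |  dp/dt·Δt = -0.065037  |  p_2 = 0.425643
  3  |  dp/dt·Δt = -0.034271  |  p_3 = 0.391373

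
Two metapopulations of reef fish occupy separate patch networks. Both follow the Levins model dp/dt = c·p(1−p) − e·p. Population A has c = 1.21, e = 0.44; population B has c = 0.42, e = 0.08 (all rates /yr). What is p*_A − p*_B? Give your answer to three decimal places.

A: p*_A = 1 − 0.44/1.21 = 0.6364.
B: p*_B = 1 − 0.08/0.42 = 0.8095.
p*_A − p*_B = 0.6364 − 0.8095 = -0.1732.

-0.173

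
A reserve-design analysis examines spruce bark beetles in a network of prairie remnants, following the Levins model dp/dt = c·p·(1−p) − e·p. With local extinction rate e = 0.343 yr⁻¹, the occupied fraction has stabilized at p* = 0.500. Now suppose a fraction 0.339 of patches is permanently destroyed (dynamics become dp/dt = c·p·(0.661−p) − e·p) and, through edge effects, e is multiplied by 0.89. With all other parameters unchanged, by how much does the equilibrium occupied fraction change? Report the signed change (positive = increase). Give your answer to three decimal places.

-0.284

Balance c(1−p*) = e gives c = e/(1 − 0.50000) = 0.343/0.50000 = 0.68600.
New p* = 0.661 − e/c = 0.661 − 0.30527/0.68600 = 0.21600.
Δp* = 0.21600 − 0.50000 = -0.28400.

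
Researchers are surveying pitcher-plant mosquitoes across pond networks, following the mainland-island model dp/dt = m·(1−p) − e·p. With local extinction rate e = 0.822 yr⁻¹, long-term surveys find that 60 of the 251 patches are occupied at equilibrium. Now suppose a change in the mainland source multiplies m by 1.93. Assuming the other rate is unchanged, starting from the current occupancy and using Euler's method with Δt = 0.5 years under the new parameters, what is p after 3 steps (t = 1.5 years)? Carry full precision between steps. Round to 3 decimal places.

0.372

Observed p* = 60/251 = 0.23904.
Balance m(1−p*) = e·p* gives m = e·p*/(1−p*) = 0.822×0.23904/0.76096 = 0.25822.
Starting from p₀ = 0.23904; update p ← p + (dp/dt)·Δt with the new parameters.
step 1: Δp = +0.09137, p = 0.33041
step 2: Δp = +0.03105, p = 0.36146
step 3: Δp = +0.01055, p = 0.37201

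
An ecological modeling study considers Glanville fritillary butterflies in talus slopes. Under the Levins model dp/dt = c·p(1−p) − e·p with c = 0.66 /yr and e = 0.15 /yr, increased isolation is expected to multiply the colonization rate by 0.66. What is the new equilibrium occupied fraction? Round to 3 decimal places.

Before: p* = 1 − 0.15/0.66 = 0.7727.
After the change, c = 0.4356, e = 0.15, so p* = 1 − 0.15/0.4356 = 0.6556.

0.656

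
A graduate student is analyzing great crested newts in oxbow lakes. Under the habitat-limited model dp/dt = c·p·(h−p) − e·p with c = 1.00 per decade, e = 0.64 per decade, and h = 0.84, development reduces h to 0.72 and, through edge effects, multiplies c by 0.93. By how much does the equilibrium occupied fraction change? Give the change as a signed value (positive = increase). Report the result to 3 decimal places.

-0.168

Before: p* = h − e/c = 0.84 − 0.64/1.00 = 0.84 − 0.6400 = 0.2000.
After: c = 0.93, e = 0.64, h = 0.72; p* = 0.72 − 0.64/0.93 = 0.0318.
Δp* = 0.0318 − 0.2000 = -0.1682.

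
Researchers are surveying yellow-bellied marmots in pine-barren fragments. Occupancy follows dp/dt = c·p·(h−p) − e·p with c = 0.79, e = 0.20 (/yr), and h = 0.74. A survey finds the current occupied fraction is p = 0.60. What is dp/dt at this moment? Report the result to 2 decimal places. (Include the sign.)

-0.05

Colonization term: c·p·(h−p) = 0.79×0.60×0.1400 = 0.06636.
Extinction term: e·p = 0.12000.
dp/dt = 0.06636 − 0.12000 = -0.05364.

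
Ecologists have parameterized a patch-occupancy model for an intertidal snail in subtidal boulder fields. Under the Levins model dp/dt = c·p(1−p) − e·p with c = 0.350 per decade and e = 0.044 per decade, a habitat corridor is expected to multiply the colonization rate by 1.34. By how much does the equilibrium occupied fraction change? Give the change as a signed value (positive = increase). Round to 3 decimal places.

0.032

Before: p* = 1 − 0.044/0.350 = 0.8743.
After the change, c = 0.469, e = 0.044, so p* = 1 − 0.044/0.469 = 0.9062.
Δp* = 0.9062 − 0.8743 = +0.0319.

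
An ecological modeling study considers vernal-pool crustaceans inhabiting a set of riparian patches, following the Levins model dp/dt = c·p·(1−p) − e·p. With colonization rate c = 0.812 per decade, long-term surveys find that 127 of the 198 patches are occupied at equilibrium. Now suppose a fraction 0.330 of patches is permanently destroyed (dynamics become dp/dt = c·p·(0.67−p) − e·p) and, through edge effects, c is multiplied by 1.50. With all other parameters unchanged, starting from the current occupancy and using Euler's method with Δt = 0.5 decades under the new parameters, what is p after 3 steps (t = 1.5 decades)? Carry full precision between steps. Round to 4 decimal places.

Observed p* = 127/198 = 0.64141.
Balance c(1−p*) = e gives e = 0.812×(1 − 0.64141) = 0.29117.
Starting from p₀ = 0.64141; update p ← p + (dp/dt)·Δt with the new parameters.
t = 0.5: p = 0.64141 + (-0.08221) = 0.55920
t = 1: p = 0.55920 + (-0.04368) = 0.51552
t = 1.5: p = 0.51552 + (-0.02655) = 0.48897

0.4890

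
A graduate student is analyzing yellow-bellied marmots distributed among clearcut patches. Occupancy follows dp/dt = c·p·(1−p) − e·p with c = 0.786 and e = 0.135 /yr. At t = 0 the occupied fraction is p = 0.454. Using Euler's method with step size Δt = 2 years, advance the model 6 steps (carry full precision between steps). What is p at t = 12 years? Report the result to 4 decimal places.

0.8284

Update rule: p ← p + [c·p·(1−p) − e·p]·Δt with Δt = 2.
step 1: Δp = +0.26709, p = 0.72109
step 2: Δp = +0.12146, p = 0.84256
step 3: Δp = -0.01895, p = 0.82360
step 4: Δp = +0.00601, p = 0.82961
step 5: Δp = -0.00178, p = 0.82783
step 6: Δp = +0.00054, p = 0.82837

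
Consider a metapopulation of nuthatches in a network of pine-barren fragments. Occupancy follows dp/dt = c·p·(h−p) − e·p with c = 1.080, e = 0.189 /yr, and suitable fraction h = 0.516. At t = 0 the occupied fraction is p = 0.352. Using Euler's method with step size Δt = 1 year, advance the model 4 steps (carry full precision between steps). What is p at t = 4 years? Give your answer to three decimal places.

0.343

Update rule: p ← p + [c·p·(h−p) − e·p]·Δt with Δt = 1.
step 1: Δp = -0.00418, p = 0.34782
step 2: Δp = -0.00256, p = 0.34526
step 3: Δp = -0.00159, p = 0.34367
step 4: Δp = -0.00099, p = 0.34268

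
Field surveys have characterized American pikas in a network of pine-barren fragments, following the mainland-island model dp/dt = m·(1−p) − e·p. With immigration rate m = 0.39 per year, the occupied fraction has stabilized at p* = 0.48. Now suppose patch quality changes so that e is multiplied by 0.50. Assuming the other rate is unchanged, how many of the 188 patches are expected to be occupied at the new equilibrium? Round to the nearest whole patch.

Balance m(1−p*) = e·p* gives e = m(1−p*)/p* = 0.39×0.52000/0.48000 = 0.42250.
New p* = m/(m+e) = 0.39000/(0.39000+0.21125) = 0.64865.
Expected occupied = 188 × 0.64865 = 121.95 ≈ 122.

122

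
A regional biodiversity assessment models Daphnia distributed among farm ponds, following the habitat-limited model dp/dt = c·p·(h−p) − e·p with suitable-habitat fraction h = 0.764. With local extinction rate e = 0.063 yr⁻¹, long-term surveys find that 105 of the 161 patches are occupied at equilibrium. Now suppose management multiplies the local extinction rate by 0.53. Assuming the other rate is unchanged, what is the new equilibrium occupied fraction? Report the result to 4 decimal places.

Observed p* = 105/161 = 0.65217.
Balance c(h−p*) = e gives c = e/(0.764 − 0.65217) = 0.063/0.11183 = 0.56336.
New p* = 0.764 − e/c = 0.764 − 0.03339/0.56336 = 0.70473.

0.7047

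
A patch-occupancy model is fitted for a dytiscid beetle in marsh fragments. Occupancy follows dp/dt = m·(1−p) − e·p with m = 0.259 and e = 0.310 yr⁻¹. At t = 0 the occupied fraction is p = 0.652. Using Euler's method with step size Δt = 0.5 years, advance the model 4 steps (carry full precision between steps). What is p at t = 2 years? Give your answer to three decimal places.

0.507

Update rule: p ← p + [m·(1−p) − e·p]·Δt with Δt = 0.5.
  1  |  dp/dt·Δt = -0.055994  |  p_1 = 0.596006
  2  |  dp/dt·Δt = -0.040064  |  p_2 = 0.555942
  3  |  dp/dt·Δt = -0.028666  |  p_3 = 0.527277
  4  |  dp/dt·Δt = -0.020510  |  p_4 = 0.506766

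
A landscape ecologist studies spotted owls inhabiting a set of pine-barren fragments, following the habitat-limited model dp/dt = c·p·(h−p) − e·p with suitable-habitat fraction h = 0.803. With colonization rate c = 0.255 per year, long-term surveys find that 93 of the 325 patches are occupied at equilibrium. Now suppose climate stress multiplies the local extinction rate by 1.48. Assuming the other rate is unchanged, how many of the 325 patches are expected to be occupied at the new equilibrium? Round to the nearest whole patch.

12

Observed p* = 93/325 = 0.28615.
Balance c(h−p*) = e gives e = 0.255×(0.803 − 0.28615) = 0.13180.
New p* = 0.803 − e/c = 0.803 − 0.19506/0.25500 = 0.03806.
Expected occupied = 325 × 0.03806 = 12.37 ≈ 12.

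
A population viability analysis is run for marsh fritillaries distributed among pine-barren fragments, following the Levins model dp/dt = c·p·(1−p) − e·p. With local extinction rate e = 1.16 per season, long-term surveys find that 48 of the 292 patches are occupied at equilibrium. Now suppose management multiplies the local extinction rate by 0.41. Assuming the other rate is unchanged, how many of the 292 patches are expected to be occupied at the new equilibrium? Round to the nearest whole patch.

Observed p* = 48/292 = 0.16438.
Balance c(1−p*) = e gives c = e/(1 − 0.16438) = 1.16/0.83562 = 1.38819.
New p* = 1 − e/c = 1 − 0.47560/1.38819 = 0.65740.
Expected occupied = 292 × 0.65740 = 191.96 ≈ 192.

192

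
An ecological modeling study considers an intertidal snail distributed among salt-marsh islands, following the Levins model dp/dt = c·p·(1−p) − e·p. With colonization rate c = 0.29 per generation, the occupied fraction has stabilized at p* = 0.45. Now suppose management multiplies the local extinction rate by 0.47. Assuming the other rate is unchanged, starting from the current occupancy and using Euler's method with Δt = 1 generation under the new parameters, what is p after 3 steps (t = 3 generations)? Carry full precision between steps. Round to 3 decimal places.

0.557

Balance c(1−p*) = e gives e = 0.29×(1 − 0.45000) = 0.15950.
Starting from p₀ = 0.45000; update p ← p + (dp/dt)·Δt with the new parameters.
t = 1: p = 0.45000 + (+0.03804) = 0.48804
t = 2: p = 0.48804 + (+0.03587) = 0.52391
t = 3: p = 0.52391 + (+0.03306) = 0.55697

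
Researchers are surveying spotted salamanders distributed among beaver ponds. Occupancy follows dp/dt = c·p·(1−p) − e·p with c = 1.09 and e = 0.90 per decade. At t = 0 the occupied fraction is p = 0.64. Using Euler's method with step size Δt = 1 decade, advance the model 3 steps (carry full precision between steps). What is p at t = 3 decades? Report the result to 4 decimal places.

0.2399

Update rule: p ← p + [c·p·(1−p) − e·p]·Δt with Δt = 1.
p: 0.64000 → 0.31514  (Δp = -0.32486)
p: 0.31514 → 0.26676  (Δp = -0.04837)
p: 0.26676 → 0.23988  (Δp = -0.02688)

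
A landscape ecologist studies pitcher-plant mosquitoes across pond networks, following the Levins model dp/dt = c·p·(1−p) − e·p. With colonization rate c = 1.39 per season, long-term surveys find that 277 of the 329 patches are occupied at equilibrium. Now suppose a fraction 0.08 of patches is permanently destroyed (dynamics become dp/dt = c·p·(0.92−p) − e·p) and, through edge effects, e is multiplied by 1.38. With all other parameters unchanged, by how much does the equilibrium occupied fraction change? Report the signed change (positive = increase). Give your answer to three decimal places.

-0.140

Observed p* = 277/329 = 0.84195.
Balance c(1−p*) = e gives e = 1.39×(1 − 0.84195) = 0.21969.
New p* = 0.92 − e/c = 0.92 − 0.30317/1.39000 = 0.70189.
Δp* = 0.70189 − 0.84195 = -0.14006.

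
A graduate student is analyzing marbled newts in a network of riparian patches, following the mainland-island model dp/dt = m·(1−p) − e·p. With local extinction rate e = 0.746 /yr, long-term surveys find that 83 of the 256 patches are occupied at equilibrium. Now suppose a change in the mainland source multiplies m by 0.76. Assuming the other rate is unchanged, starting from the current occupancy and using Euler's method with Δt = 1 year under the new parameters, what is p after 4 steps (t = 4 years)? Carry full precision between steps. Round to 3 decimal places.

0.267

Observed p* = 83/256 = 0.32422.
Balance m(1−p*) = e·p* gives m = e·p*/(1−p*) = 0.746×0.32422/0.67578 = 0.35791.
Starting from p₀ = 0.32422; update p ← p + (dp/dt)·Δt with the new parameters.
t = 1: p = 0.32422 + (-0.05805) = 0.26617
t = 2: p = 0.26617 + (+0.00105) = 0.26722
t = 3: p = 0.26722 + (-0.00002) = 0.26720
t = 4: p = 0.26720 + (+0.00000) = 0.26720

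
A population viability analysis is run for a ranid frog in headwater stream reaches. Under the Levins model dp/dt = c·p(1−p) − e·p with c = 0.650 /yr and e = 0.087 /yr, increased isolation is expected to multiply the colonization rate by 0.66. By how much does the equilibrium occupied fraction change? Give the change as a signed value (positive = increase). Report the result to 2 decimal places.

-0.07

Before: p* = 1 − 0.087/0.650 = 0.8662.
After the change, c = 0.429, e = 0.087, so p* = 1 − 0.087/0.429 = 0.7972.
Δp* = 0.7972 − 0.8662 = -0.0690.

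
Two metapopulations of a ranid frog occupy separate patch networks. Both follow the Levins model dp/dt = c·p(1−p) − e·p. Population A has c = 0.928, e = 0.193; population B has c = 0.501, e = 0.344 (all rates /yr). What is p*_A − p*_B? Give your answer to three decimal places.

A: p*_A = 1 − 0.193/0.928 = 0.7920.
B: p*_B = 1 − 0.344/0.501 = 0.3134.
p*_A − p*_B = 0.7920 − 0.3134 = 0.4787.

0.479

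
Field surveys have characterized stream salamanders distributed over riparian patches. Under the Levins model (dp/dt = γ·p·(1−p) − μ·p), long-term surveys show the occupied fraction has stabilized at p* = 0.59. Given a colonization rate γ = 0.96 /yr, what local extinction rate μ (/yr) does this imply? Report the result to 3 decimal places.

At equilibrium γ(1−p*) = μ.
μ = 0.96 × (1 − 0.59) = 0.96 × 0.4100 = 0.3936.

0.394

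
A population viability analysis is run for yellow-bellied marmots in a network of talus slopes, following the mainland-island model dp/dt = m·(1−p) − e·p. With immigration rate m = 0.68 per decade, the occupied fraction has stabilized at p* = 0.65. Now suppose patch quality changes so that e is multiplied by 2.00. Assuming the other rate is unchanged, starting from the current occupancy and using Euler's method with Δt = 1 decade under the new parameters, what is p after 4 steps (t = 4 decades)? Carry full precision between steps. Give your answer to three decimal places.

Balance m(1−p*) = e·p* gives e = m(1−p*)/p* = 0.68×0.35000/0.65000 = 0.36615.
Starting from p₀ = 0.65000; update p ← p + (dp/dt)·Δt with the new parameters.
  1  |  dp/dt·Δt = -0.238000  |  p_1 = 0.412000
  2  |  dp/dt·Δt = +0.098129  |  p_2 = 0.510129
  3  |  dp/dt·Δt = -0.040459  |  p_3 = 0.469670
  4  |  dp/dt·Δt = +0.016682  |  p_4 = 0.486352

0.486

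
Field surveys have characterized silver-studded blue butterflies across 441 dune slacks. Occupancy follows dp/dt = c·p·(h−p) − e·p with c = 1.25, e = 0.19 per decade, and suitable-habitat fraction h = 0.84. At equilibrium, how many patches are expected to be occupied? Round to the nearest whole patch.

p* = h − e/c = 0.84 − 0.1520 = 0.6880.
Expected occupied patches = N × p* = 441 × 0.6880 = 303.41 ≈ 303.

303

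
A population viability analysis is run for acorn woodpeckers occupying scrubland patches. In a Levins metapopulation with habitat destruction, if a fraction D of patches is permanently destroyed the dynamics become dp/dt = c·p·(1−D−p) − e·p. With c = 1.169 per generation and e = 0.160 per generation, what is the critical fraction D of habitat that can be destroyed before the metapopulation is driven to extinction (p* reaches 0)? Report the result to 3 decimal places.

0.863

The nontrivial equilibrium is p* = (1−D) − e/c; extinction occurs when this hits zero.
So D_crit = 1 − e/c = 1 − 0.160/1.169 = 1 − 0.1369 = 0.8631.
Note this equals the original equilibrium occupancy — the Levins extinction-debt result.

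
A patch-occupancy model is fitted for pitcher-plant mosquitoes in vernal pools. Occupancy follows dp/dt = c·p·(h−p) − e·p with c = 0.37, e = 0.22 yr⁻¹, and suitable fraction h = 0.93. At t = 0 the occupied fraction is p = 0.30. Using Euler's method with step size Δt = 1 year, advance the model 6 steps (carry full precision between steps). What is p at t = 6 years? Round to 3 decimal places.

Update rule: p ← p + [c·p·(h−p) − e·p]·Δt with Δt = 1.
  1  |  dp/dt·Δt = +0.003930  |  p_1 = 0.303930
  2  |  dp/dt·Δt = +0.003540  |  p_2 = 0.307470
  3  |  dp/dt·Δt = +0.003178  |  p_3 = 0.310648
  4  |  dp/dt·Δt = +0.002846  |  p_4 = 0.313493
  5  |  dp/dt·Δt = +0.002542  |  p_5 = 0.316035
  6  |  dp/dt·Δt = +0.002265  |  p_6 = 0.318300

0.318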